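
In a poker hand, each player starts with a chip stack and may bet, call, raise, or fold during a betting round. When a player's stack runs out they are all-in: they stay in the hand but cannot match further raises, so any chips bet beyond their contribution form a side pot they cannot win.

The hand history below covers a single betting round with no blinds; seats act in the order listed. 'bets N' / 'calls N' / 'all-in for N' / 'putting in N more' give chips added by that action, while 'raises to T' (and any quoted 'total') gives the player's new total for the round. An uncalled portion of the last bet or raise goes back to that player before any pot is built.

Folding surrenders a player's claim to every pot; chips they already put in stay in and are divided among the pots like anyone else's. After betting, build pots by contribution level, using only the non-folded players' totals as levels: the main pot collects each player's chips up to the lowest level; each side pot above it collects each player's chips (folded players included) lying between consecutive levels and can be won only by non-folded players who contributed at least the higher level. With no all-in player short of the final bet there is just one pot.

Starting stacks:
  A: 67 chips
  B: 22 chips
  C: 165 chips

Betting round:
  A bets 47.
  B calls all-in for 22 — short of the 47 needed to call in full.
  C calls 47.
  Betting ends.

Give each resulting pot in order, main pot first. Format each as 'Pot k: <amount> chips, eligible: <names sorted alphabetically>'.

Contributions: A=47, B=22, C=47
Pot levels (distinct totals of non-folded players): 22, 47
Layer 1-22: 22 each from A, B, C = 22*3 = 66 chips; eligible A, B, C
Layer 23-47: 25 each from A, C = 25*2 = 50 chips; eligible A, C

Pot 1: 66 chips, eligible: A, B, C
Pot 2: 50 chips, eligible: A, C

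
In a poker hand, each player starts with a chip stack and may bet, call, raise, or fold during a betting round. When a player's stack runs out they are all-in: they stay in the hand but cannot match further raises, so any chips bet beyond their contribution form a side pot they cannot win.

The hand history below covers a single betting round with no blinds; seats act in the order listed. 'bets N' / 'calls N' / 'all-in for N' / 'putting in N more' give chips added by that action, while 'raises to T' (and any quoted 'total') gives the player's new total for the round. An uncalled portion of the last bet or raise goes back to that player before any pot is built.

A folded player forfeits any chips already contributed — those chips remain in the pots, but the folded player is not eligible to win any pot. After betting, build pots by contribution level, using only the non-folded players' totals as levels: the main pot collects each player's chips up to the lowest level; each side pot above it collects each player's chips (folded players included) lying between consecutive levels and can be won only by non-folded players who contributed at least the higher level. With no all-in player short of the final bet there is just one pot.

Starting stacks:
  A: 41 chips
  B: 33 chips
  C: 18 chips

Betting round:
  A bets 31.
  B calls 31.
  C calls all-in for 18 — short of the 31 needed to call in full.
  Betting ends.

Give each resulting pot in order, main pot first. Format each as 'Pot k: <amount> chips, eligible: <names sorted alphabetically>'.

Pot 1: 54 chips, eligible: A, B, C
Pot 2: 26 chips, eligible: A, B

Derivation:
Contributions: A=31, B=31, C=18
Pot levels (distinct totals of non-folded players): 18, 31
Layer 1-18: 18 each from A, B, C = 18*3 = 54 chips; eligible A, B, C
Layer 19-31: 13 each from A, B = 13*2 = 26 chips; eligible A, B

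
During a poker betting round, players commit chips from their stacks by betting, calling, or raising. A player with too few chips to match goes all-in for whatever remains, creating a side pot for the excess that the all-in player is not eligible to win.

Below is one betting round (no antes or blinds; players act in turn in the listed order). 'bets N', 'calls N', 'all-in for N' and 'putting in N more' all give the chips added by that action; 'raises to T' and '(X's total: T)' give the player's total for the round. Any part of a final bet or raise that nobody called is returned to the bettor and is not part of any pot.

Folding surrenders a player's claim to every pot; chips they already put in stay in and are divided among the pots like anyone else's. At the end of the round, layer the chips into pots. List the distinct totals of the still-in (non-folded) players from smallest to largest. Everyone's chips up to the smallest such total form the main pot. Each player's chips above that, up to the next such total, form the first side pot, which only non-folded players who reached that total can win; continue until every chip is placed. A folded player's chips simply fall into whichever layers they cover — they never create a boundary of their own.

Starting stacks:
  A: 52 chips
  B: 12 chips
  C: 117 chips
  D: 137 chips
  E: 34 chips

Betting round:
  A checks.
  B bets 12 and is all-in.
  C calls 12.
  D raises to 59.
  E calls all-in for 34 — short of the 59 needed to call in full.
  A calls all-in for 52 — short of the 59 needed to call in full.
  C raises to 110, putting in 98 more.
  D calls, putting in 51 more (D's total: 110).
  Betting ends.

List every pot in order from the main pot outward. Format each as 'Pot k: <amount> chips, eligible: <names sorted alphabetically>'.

Contributions: A=52, B=12, C=110, D=110, E=34
Pot levels (distinct totals of non-folded players): 12, 34, 52, 110
Layer 1-12: 12 each from A, B, C, D, E = 12*5 = 60 chips; eligible A, B, C, D, E
Layer 13-34: 22 each from A, C, D, E = 22*4 = 88 chips; eligible A, C, D, E
Layer 35-52: 18 each from A, C, D = 18*3 = 54 chips; eligible A, C, D
Layer 53-110: 58 each from C, D = 58*2 = 116 chips; eligible C, D

Pot 1: 60 chips, eligible: A, B, C, D, E
Pot 2: 88 chips, eligible: A, C, D, E
Pot 3: 54 chips, eligible: A, C, D
Pot 4: 116 chips, eligible: C, D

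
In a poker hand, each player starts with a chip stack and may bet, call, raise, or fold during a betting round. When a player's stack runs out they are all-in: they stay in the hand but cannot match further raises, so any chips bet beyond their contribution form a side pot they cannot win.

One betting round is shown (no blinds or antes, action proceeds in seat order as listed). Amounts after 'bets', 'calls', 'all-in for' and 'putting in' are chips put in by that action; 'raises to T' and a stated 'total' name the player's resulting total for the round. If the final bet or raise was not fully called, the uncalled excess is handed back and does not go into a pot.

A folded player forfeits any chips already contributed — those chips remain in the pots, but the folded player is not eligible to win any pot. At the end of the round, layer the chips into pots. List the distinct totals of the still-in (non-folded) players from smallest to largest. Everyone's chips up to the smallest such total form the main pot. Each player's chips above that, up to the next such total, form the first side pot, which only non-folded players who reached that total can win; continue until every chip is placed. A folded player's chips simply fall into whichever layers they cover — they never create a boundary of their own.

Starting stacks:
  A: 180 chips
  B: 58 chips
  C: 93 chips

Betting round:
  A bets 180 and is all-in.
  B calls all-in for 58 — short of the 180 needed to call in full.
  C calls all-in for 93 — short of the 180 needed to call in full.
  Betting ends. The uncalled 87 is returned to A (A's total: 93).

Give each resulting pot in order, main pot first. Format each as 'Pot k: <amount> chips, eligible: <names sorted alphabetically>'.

Pot 1: 174 chips, eligible: A, B, C
Pot 2: 70 chips, eligible: A, C

Derivation:
Contributions (after 87 returned to A): A=93, B=58, C=93
Pot levels (distinct totals of non-folded players): 58, 93
Layer 1-58: 58 each from A, B, C = 58*3 = 174 chips; eligible A, B, C
Layer 59-93: 35 each from A, C = 35*2 = 70 chips; eligible A, C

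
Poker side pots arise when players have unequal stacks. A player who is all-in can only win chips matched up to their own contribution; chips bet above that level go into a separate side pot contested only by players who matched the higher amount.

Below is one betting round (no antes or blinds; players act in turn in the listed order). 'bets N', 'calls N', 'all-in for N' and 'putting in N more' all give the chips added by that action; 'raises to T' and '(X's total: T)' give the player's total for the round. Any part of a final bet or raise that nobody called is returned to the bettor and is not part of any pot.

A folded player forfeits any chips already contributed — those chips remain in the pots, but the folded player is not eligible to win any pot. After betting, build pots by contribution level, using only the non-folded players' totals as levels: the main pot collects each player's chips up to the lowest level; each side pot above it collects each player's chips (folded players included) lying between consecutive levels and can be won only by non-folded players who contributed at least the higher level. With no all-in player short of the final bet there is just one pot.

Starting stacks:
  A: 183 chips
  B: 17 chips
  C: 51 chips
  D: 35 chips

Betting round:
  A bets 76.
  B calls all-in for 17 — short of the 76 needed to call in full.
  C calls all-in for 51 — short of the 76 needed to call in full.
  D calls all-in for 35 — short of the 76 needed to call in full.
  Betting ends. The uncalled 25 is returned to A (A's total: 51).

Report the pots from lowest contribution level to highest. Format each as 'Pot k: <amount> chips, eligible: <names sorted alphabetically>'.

Pot 1: 68 chips, eligible: A, B, C, D
Pot 2: 54 chips, eligible: A, C, D
Pot 3: 32 chips, eligible: A, C

Derivation:
Contributions (after 25 returned to A): A=51, B=17, C=51, D=35
Pot levels (distinct totals of non-folded players): 17, 35, 51
Layer 1-17: 17 each from A, B, C, D = 17*4 = 68 chips; eligible A, B, C, D
Layer 18-35: 18 each from A, C, D = 18*3 = 54 chips; eligible A, C, D
Layer 36-51: 16 each from A, C = 16*2 = 32 chips; eligible A, C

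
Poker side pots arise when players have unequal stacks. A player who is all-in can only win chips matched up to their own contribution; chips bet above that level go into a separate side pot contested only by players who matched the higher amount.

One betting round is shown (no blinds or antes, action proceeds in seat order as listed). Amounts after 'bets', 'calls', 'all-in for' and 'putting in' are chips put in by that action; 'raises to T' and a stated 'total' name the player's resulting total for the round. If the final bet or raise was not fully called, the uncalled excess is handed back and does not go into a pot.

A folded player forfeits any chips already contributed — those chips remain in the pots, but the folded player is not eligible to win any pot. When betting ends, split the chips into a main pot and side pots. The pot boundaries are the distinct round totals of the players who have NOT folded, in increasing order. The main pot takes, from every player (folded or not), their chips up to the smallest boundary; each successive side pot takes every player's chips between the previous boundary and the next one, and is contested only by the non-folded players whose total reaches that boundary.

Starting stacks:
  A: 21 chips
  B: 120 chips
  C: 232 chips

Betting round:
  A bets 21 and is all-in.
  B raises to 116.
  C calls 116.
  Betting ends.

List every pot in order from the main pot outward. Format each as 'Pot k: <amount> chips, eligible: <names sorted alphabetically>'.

Pot 1: 63 chips, eligible: A, B, C
Pot 2: 190 chips, eligible: B, C

Derivation:
Contributions: A=21, B=116, C=116
Pot levels (distinct totals of non-folded players): 21, 116
Layer 1-21: 21 each from A, B, C = 21*3 = 63 chips; eligible A, B, C
Layer 22-116: 95 each from B, C = 95*2 = 190 chips; eligible B, C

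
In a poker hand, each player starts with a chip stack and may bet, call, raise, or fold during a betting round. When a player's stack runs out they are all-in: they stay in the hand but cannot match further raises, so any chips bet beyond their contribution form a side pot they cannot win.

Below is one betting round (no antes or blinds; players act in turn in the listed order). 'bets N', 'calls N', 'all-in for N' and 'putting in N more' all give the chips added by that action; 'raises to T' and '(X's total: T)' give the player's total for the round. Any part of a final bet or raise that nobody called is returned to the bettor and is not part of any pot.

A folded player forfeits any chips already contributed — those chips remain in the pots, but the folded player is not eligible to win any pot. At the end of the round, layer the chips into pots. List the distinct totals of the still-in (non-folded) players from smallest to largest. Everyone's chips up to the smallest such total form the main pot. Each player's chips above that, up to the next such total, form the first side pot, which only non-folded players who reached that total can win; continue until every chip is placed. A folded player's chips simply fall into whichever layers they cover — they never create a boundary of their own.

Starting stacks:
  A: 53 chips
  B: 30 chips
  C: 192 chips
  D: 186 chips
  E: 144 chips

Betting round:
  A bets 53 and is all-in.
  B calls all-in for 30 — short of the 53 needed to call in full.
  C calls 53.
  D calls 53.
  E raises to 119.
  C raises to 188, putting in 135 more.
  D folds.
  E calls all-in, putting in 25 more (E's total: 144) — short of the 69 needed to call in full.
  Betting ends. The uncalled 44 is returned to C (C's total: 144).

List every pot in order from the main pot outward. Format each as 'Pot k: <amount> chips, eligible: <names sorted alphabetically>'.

Contributions (after 44 returned to C): A=53, B=30, C=144, D=53, E=144
Folded: D
Pot levels (distinct totals of non-folded players): 30, 53, 144
Layer 1-30: 30 each from A, B, C, D, E = 30*5 = 150 chips; eligible A, B, C, E
Layer 31-53: 23 each from A, C, D, E = 23*4 = 92 chips; eligible A, C, E
Layer 54-144: 91 each from C, E = 91*2 = 182 chips; eligible C, E

Pot 1: 150 chips, eligible: A, B, C, E
Pot 2: 92 chips, eligible: A, C, E
Pot 3: 182 chips, eligible: C, E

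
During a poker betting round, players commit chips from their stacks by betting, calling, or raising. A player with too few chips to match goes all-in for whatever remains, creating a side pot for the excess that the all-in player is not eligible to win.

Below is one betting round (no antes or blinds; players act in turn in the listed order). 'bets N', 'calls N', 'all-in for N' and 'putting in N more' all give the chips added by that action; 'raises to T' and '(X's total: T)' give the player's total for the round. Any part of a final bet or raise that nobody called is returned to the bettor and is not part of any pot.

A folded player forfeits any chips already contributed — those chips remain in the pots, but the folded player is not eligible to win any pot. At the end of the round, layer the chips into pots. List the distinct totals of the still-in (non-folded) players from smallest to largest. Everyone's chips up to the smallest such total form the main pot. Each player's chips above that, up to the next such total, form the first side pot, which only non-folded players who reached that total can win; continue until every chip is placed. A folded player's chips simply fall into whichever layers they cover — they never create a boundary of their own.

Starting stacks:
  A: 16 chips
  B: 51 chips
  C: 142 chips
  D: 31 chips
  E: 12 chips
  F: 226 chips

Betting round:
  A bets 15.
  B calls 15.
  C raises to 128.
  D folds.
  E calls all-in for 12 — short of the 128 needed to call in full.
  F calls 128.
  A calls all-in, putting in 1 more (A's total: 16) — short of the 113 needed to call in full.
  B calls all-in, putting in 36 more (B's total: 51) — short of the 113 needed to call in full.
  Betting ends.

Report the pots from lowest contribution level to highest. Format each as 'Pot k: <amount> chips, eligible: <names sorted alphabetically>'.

Contributions: A=16, B=51, C=128, E=12, F=128
Folded: D
Pot levels (distinct totals of non-folded players): 12, 16, 51, 128
Layer 1-12: 12 each from A, B, C, E, F = 12*5 = 60 chips; eligible A, B, C, E, F
Layer 13-16: 4 each from A, B, C, F = 4*4 = 16 chips; eligible A, B, C, F
Layer 17-51: 35 each from B, C, F = 35*3 = 105 chips; eligible B, C, F
Layer 52-128: 77 each from C, F = 77*2 = 154 chips; eligible C, F

Pot 1: 60 chips, eligible: A, B, C, E, F
Pot 2: 16 chips, eligible: A, B, C, F
Pot 3: 105 chips, eligible: B, C, F
Pot 4: 154 chips, eligible: C, F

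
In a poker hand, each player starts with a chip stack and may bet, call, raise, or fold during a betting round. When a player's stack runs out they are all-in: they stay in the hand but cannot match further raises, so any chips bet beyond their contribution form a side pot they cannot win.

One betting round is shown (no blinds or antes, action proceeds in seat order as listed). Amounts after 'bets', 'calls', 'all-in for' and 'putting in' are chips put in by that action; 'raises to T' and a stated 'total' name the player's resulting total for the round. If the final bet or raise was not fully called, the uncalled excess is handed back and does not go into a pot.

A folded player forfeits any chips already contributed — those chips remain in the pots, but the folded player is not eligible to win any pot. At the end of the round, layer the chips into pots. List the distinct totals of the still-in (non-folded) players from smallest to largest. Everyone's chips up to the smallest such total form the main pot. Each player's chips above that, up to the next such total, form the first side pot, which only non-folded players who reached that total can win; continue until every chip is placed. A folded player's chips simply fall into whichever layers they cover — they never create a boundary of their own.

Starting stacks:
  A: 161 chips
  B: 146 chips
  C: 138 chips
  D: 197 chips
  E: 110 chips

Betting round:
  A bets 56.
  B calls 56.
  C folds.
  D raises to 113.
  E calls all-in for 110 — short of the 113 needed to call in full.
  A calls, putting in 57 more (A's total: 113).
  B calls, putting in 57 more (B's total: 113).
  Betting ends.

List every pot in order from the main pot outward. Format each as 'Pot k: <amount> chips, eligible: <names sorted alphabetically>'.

Contributions: A=113, B=113, D=113, E=110
Folded: C
Pot levels (distinct totals of non-folded players): 110, 113
Layer 1-110: 110 each from A, B, D, E = 110*4 = 440 chips; eligible A, B, D, E
Layer 111-113: 3 each from A, B, D = 3*3 = 9 chips; eligible A, B, D

Pot 1: 440 chips, eligible: A, B, D, E
Pot 2: 9 chips, eligible: A, B, D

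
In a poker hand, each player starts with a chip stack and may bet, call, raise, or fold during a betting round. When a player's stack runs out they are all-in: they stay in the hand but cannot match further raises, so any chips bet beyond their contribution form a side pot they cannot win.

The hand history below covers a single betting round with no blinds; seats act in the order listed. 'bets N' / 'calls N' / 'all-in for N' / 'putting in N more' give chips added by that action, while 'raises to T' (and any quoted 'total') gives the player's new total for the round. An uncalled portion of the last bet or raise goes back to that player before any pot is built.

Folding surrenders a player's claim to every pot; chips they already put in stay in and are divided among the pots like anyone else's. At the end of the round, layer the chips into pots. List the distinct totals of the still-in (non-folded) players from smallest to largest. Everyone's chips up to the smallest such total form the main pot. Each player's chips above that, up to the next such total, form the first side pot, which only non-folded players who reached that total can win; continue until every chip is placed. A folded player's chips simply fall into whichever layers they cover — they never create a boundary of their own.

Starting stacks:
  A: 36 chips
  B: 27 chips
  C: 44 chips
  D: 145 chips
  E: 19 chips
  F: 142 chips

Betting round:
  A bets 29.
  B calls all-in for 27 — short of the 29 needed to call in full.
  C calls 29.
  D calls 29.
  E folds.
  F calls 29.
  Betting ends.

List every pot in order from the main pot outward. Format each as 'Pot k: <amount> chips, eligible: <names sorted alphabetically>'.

Contributions: A=29, B=27, C=29, D=29, F=29
Folded: E
Pot levels (distinct totals of non-folded players): 27, 29
Layer 1-27: 27 each from A, B, C, D, F = 27*5 = 135 chips; eligible A, B, C, D, F
Layer 28-29: 2 each from A, C, D, F = 2*4 = 8 chips; eligible A, C, D, F

Pot 1: 135 chips, eligible: A, B, C, D, F
Pot 2: 8 chips, eligible: A, C, D, F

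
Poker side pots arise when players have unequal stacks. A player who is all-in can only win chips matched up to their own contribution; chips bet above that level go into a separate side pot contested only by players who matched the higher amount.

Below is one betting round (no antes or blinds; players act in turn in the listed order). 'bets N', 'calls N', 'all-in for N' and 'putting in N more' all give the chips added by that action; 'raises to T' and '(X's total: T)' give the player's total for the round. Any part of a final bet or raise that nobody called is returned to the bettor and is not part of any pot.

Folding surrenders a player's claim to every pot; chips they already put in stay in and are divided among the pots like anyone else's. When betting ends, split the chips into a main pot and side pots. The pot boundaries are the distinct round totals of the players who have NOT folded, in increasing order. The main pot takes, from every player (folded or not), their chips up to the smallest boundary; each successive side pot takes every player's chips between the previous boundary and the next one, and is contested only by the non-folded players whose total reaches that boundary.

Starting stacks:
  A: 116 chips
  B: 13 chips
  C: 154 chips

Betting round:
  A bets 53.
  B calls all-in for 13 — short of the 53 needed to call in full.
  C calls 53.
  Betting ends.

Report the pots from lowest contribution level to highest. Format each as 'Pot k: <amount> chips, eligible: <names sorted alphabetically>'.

Pot 1: 39 chips, eligible: A, B, C
Pot 2: 80 chips, eligible: A, C

Derivation:
Contributions: A=53, B=13, C=53
Pot levels (distinct totals of non-folded players): 13, 53
Layer 1-13: 13 each from A, B, C = 13*3 = 39 chips; eligible A, B, C
Layer 14-53: 40 each from A, C = 40*2 = 80 chips; eligible A, C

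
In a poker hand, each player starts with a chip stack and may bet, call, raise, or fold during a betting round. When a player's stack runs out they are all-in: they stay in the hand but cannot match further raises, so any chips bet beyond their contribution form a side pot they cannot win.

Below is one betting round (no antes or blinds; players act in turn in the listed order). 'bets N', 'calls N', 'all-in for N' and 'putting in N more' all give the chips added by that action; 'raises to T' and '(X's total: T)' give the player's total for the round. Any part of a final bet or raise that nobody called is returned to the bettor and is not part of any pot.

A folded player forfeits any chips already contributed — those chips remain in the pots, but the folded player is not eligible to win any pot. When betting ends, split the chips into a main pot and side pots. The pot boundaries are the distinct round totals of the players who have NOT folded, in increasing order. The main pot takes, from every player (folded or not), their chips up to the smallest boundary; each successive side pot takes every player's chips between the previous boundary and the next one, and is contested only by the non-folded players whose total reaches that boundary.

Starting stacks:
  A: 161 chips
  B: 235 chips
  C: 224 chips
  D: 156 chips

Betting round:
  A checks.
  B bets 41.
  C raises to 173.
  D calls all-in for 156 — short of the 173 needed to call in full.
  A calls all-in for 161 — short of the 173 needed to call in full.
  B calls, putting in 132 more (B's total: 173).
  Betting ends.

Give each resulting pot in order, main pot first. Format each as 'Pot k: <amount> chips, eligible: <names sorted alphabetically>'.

Contributions: A=161, B=173, C=173, D=156
Pot levels (distinct totals of non-folded players): 156, 161, 173
Layer 1-156: 156 each from A, B, C, D = 156*4 = 624 chips; eligible A, B, C, D
Layer 157-161: 5 each from A, B, C = 5*3 = 15 chips; eligible A, B, C
Layer 162-173: 12 each from B, C = 12*2 = 24 chips; eligible B, C

Pot 1: 624 chips, eligible: A, B, C, D
Pot 2: 15 chips, eligible: A, B, C
Pot 3: 24 chips, eligible: B, C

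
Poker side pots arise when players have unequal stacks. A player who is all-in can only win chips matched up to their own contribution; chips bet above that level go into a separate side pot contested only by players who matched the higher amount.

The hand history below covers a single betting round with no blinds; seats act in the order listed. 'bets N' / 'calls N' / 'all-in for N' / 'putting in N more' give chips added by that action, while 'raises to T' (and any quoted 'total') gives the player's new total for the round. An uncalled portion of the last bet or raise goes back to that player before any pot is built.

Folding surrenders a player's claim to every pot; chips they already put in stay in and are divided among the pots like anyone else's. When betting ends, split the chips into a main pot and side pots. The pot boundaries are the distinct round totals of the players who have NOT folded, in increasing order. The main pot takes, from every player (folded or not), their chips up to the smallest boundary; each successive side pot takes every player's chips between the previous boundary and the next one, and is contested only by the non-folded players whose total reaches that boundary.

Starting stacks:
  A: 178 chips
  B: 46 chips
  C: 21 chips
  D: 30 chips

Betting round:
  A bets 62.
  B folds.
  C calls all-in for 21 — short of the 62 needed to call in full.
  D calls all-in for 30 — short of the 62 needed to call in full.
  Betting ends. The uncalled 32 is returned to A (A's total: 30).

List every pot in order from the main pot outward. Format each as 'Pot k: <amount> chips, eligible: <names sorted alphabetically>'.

Pot 1: 63 chips, eligible: A, C, D
Pot 2: 18 chips, eligible: A, D

Derivation:
Contributions (after 32 returned to A): A=30, C=21, D=30
Folded: B
Pot levels (distinct totals of non-folded players): 21, 30
Layer 1-21: 21 each from A, C, D = 21*3 = 63 chips; eligible A, C, D
Layer 22-30: 9 each from A, D = 9*2 = 18 chips; eligible A, D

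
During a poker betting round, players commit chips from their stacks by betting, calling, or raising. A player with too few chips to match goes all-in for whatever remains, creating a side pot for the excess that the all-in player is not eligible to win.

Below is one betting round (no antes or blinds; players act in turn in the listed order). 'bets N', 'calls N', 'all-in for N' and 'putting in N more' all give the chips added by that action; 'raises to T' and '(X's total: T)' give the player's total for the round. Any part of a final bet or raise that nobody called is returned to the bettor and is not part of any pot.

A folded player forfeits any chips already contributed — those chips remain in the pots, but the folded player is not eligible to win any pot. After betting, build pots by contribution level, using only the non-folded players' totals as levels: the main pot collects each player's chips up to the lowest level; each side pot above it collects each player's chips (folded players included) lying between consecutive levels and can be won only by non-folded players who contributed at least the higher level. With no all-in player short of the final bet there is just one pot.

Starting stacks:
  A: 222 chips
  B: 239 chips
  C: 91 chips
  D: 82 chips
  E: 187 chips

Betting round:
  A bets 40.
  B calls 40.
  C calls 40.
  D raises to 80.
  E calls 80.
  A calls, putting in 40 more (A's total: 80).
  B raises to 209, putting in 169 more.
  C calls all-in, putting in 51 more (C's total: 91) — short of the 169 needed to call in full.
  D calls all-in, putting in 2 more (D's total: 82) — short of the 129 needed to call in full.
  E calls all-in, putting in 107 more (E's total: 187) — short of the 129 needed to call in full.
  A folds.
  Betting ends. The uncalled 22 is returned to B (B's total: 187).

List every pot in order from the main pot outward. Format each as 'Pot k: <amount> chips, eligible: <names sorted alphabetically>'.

Contributions (after 22 returned to B): A=80, B=187, C=91, D=82, E=187
Folded: A
Pot levels (distinct totals of non-folded players): 82, 91, 187
Layer 1-82: A 80 + B 82 + C 82 + D 82 + E 82 = 408 chips; eligible B, C, D, E
Layer 83-91: 9 each from B, C, E = 9*3 = 27 chips; eligible B, C, E
Layer 92-187: 96 each from B, E = 96*2 = 192 chips; eligible B, E

Pot 1: 408 chips, eligible: B, C, D, E
Pot 2: 27 chips, eligible: B, C, E
Pot 3: 192 chips, eligible: B, E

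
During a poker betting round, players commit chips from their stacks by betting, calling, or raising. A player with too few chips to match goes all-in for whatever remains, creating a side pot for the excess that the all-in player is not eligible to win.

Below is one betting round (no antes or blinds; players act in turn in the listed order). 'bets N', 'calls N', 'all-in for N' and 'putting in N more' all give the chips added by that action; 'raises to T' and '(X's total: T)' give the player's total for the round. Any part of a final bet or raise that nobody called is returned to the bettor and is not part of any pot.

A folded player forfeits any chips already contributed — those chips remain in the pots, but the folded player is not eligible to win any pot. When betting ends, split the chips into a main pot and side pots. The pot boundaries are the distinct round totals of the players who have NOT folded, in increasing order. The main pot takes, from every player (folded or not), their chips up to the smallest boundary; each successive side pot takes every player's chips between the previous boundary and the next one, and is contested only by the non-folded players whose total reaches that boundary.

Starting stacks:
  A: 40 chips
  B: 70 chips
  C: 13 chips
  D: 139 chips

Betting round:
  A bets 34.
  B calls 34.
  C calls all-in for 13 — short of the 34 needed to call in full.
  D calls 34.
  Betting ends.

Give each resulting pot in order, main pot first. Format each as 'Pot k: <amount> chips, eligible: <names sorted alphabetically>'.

Pot 1: 52 chips, eligible: A, B, C, D
Pot 2: 63 chips, eligible: A, B, D

Derivation:
Contributions: A=34, B=34, C=13, D=34
Pot levels (distinct totals of non-folded players): 13, 34
Layer 1-13: 13 each from A, B, C, D = 13*4 = 52 chips; eligible A, B, C, D
Layer 14-34: 21 each from A, B, D = 21*3 = 63 chips; eligible A, B, D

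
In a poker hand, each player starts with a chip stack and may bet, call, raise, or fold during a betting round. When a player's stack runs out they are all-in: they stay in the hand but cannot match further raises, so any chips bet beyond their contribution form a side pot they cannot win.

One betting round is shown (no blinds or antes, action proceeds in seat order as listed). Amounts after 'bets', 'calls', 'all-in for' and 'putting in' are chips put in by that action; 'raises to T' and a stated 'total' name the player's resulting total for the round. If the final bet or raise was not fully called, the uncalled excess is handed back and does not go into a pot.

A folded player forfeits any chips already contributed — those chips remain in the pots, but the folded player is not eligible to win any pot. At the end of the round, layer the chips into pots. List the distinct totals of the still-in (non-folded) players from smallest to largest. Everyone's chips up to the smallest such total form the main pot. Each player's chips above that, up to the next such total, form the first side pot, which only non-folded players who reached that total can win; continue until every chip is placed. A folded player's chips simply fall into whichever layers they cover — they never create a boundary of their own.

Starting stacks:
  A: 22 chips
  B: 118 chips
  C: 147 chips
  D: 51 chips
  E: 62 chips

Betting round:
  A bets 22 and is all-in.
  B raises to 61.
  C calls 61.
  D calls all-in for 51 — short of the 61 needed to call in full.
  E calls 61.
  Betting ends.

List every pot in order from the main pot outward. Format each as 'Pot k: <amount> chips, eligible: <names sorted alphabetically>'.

Pot 1: 110 chips, eligible: A, B, C, D, E
Pot 2: 116 chips, eligible: B, C, D, E
Pot 3: 30 chips, eligible: B, C, E

Derivation:
Contributions: A=22, B=61, C=61, D=51, E=61
Pot levels (distinct totals of non-folded players): 22, 51, 61
Layer 1-22: 22 each from A, B, C, D, E = 22*5 = 110 chips; eligible A, B, C, D, E
Layer 23-51: 29 each from B, C, D, E = 29*4 = 116 chips; eligible B, C, D, E
Layer 52-61: 10 each from B, C, E = 10*3 = 30 chips; eligible B, C, E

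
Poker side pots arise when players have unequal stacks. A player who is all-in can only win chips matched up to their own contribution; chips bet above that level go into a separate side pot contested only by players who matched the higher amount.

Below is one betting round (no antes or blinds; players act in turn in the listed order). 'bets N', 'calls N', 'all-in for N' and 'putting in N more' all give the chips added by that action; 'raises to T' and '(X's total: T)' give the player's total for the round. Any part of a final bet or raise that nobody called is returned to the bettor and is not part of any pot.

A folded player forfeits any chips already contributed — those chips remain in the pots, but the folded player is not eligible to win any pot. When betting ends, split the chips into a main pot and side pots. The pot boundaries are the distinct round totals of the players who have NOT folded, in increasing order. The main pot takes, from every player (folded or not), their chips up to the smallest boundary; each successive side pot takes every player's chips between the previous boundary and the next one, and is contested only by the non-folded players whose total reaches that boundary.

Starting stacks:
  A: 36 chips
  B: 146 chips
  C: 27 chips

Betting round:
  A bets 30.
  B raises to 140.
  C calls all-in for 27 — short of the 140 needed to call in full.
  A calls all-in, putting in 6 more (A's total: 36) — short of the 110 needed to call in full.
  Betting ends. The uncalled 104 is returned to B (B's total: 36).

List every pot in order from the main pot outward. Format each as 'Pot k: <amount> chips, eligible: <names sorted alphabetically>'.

Pot 1: 81 chips, eligible: A, B, C
Pot 2: 18 chips, eligible: A, B

Derivation:
Contributions (after 104 returned to B): A=36, B=36, C=27
Pot levels (distinct totals of non-folded players): 27, 36
Layer 1-27: 27 each from A, B, C = 27*3 = 81 chips; eligible A, B, C
Layer 28-36: 9 each from A, B = 9*2 = 18 chips; eligible A, B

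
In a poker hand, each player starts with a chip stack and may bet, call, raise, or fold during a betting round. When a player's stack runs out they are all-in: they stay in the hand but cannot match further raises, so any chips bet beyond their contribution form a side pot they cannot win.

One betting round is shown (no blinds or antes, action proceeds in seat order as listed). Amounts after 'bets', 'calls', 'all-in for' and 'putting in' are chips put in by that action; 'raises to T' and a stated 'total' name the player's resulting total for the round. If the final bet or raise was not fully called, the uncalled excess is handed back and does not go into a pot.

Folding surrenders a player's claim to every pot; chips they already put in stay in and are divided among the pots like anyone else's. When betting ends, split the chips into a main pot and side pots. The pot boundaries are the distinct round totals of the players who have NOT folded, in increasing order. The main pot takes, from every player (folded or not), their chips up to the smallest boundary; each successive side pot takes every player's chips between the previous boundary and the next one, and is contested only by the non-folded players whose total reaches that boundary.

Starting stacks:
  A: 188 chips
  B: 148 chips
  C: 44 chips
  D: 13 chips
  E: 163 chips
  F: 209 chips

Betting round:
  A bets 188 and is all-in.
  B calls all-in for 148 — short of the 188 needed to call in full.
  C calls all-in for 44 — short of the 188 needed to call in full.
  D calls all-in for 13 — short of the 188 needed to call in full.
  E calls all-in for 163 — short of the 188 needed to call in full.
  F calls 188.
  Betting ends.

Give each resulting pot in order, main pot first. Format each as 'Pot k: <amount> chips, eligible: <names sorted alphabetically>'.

Pot 1: 78 chips, eligible: A, B, C, D, E, F
Pot 2: 155 chips, eligible: A, B, C, E, F
Pot 3: 416 chips, eligible: A, B, E, F
Pot 4: 45 chips, eligible: A, E, F
Pot 5: 50 chips, eligible: A, F

Derivation:
Contributions: A=188, B=148, C=44, D=13, E=163, F=188
Pot levels (distinct totals of non-folded players): 13, 44, 148, 163, 188
Layer 1-13: 13 each from A, B, C, D, E, F = 13*6 = 78 chips; eligible A, B, C, D, E, F
Layer 14-44: 31 each from A, B, C, E, F = 31*5 = 155 chips; eligible A, B, C, E, F
Layer 45-148: 104 each from A, B, E, F = 104*4 = 416 chips; eligible A, B, E, F
Layer 149-163: 15 each from A, E, F = 15*3 = 45 chips; eligible A, E, F
Layer 164-188: 25 each from A, F = 25*2 = 50 chips; eligible A, F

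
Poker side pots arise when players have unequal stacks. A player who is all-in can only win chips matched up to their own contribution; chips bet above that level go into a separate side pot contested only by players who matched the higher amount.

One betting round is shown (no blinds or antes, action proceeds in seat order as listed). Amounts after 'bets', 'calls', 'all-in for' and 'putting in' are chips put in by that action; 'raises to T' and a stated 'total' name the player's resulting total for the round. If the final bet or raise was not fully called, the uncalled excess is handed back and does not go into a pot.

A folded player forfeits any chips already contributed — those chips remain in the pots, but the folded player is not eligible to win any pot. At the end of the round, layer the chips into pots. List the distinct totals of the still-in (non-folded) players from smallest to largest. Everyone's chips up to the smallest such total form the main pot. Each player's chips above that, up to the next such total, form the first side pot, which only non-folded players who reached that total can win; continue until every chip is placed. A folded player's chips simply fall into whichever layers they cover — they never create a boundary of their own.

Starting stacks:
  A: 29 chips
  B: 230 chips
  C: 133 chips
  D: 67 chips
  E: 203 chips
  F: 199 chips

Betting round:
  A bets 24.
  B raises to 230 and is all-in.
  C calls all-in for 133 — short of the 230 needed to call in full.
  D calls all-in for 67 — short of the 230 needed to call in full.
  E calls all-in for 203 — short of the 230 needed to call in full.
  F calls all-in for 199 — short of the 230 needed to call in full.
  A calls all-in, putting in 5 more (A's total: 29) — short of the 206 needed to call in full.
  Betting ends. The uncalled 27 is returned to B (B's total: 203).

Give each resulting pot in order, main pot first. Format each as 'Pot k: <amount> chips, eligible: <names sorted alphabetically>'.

Pot 1: 174 chips, eligible: A, B, C, D, E, F
Pot 2: 190 chips, eligible: B, C, D, E, F
Pot 3: 264 chips, eligible: B, C, E, F
Pot 4: 198 chips, eligible: B, E, F
Pot 5: 8 chips, eligible: B, E

Derivation:
Contributions (after 27 returned to B): A=29, B=203, C=133, D=67, E=203, F=199
Pot levels (distinct totals of non-folded players): 29, 67, 133, 199, 203
Layer 1-29: 29 each from A, B, C, D, E, F = 29*6 = 174 chips; eligible A, B, C, D, E, F
Layer 30-67: 38 each from B, C, D, E, F = 38*5 = 190 chips; eligible B, C, D, E, F
Layer 68-133: 66 each from B, C, E, F = 66*4 = 264 chips; eligible B, C, E, F
Layer 134-199: 66 each from B, E, F = 66*3 = 198 chips; eligible B, E, F
Layer 200-203: 4 each from B, E = 4*2 = 8 chips; eligible B, E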